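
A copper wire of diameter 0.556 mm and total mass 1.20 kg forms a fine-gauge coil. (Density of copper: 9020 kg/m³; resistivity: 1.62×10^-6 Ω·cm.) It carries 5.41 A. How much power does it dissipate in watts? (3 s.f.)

ρ = 1.62×10^-6 Ω·cm = 1.62×10^-8 Ω·m
A = π(d/2)² = π(2.7800e-04 m)² = 2.4279e-07 m²
L = m/(density·A) = 1.2/(9020×2.4279e-07) = 547.9 m
R = ρL/A = (1.62×10^-8)(547.9)/(2.4279e-07) = 36.56 Ω
P = I²R = (5.41)² × 36.56 = 1070 W

1070 W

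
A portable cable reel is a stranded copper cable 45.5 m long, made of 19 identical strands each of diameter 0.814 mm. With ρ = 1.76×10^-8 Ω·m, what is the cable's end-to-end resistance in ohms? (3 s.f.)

A_strand = π(4.0700e-04 m)² = 5.204e-07 m²
R_strand = ρL/A = (1.76×10^-8)(45.5)/(5.204e-07) = 1.539 Ω
R_total = R_strand/N = 1.539/19 = 0.0810 Ω

0.0810 Ω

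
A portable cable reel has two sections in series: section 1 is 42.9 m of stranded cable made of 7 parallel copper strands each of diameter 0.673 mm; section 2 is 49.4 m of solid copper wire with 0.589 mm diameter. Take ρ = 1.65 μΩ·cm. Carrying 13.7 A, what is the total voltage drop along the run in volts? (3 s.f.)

44.9 V

ρ = 1.65 μΩ·cm = 1.65×10^-8 Ω·m
Section 1: A_strand = π(3.3650e-04)² = 3.557e-07 m²; R₁ = ρL/(N·A_s) = (1.65×10^-8)(42.9)/(7×3.557e-07) = 0.2843 Ω
Section 2: A = π(d/2)² = π(2.9450e-04 m)² = 2.725e-07 m²
R₂ = (1.65×10^-8)(49.4)/(2.725e-07) = 2.992 Ω
R = R₁ + R₂ = 3.276 Ω
V = IR = 13.7 × 3.276 = 44.9 V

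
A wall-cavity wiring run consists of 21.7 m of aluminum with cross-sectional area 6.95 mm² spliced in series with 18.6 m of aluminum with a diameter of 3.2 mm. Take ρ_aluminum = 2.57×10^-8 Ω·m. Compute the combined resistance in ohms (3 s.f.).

Segment 1: A = 6.95 mm² = 6.950e-06 m²
R₁ = ρL/A = (2.57×10^-8)(21.7)/(6.950e-06) = 0.08024 Ω
Segment 2: A = π(d/2)² = π(1.6000e-03 m)² = 8.042e-06 m²
R₂ = (2.57×10^-8)(18.6)/(8.042e-06) = 0.05944 Ω
R = R₁ + R₂ = 0.140 Ω

0.140 Ω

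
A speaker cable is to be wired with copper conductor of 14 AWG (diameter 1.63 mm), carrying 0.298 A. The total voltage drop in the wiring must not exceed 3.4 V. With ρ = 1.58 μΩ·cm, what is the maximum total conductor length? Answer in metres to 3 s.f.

1510 m

ρ = 1.58 μΩ·cm = 1.58×10^-8 Ω·m
A = π(1.63/2 mm)² = π(8.1500e-04 m)² = 2.087e-06 m²
L_max = V_max·A/(1·ρI) = (3.4)(2.087e-06)/(1.58×10^-8×0.298) = 1510 m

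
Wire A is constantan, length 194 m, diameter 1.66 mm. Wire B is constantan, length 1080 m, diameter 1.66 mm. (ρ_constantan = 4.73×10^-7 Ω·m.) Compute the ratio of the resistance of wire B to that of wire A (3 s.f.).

5.57

R ∝ ρL/d², so R_B/R_A = (L_B/L_A)
= (1080/194) = 5.57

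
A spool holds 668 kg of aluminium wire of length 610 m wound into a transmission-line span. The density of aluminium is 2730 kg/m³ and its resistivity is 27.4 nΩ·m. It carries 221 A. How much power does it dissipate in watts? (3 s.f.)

ρ = 27.4 nΩ·m = 2.74×10^-8 Ω·m
A = m/(density·L) = 668/(2730×610) = 4.0113e-04 m²
R = ρL/A = (2.74×10^-8)(610)/(4.0113e-04) = 0.04167 Ω
P = I²R = (221)² × 0.04167 = 2040 W

2040 W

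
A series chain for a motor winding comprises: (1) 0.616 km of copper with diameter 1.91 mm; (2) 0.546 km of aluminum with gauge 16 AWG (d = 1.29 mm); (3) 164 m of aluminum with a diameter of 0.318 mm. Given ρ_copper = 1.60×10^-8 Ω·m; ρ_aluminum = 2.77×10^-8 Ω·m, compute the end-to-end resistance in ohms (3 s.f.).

72.2 Ω

Seg 1: A = π(d/2)² = π(9.5500e-04 m)² = 2.865e-06 m²
R_1 = (1.60×10^-8)(616)/(2.865e-06) = 3.44 Ω
Seg 2: A = π(1.29/2 mm)² = π(6.4500e-04 m)² = 1.307e-06 m²
R_2 = (2.77×10^-8)(546)/(1.307e-06) = 11.57 Ω
Seg 3: A = π(d/2)² = π(1.5900e-04 m)² = 7.942e-08 m²
R_3 = (2.77×10^-8)(164)/(7.942e-08) = 57.2 Ω
R_total = R_1 + R_2 + R_3 = 72.2 Ω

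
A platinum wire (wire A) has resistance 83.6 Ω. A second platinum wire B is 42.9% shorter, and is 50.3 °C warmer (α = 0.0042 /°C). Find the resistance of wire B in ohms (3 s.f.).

57.8 Ω

R ∝ ρL/d² with ρ ∝ (1+αΔT), so R_B/R_A = (1 − 42.9/100) × (1 + 0.0042×50.3)
= 0.571 × 1.211 = 0.6916
R_B = 0.6916 × 83.6 = 57.8 Ω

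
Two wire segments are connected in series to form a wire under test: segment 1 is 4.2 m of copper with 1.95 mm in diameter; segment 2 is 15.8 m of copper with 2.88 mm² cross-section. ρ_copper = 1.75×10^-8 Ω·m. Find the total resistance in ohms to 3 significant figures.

0.121 Ω

Segment 1: A = π(d/2)² = π(9.7500e-04 m)² = 2.986e-06 m²
R₁ = ρL/A = (1.75×10^-8)(4.2)/(2.986e-06) = 0.02461 Ω
Segment 2: A = 2.88 mm² = 2.880e-06 m²
R₂ = (1.75×10^-8)(15.8)/(2.880e-06) = 0.09601 Ω
R = R₁ + R₂ = 0.121 Ω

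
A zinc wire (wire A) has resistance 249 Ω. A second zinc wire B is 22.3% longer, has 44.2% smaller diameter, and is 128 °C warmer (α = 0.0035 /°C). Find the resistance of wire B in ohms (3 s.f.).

R ∝ ρL/d² with ρ ∝ (1+αΔT), so R_B/R_A = (1 + 22.3/100) × (1 − 44.2/100)⁻² × (1 + 0.0035×128)
= 1.223 × 3.212 × 1.448 = 5.688
R_B = 5.688 × 249 = 1420 Ω

1420 Ω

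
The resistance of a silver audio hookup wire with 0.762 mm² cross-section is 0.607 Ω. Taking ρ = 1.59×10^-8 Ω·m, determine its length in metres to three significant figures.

A = 0.762 mm² = 7.620e-07 m²
L = RA/ρ = (0.607)(7.620e-07)/(1.59×10^-8) = 29.1 m

29.1 m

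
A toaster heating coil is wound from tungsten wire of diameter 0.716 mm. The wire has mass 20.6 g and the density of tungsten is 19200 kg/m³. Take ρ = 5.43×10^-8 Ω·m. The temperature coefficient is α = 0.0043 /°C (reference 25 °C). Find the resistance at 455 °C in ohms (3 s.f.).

1.02 Ω

A = π(d/2)² = π(3.5800e-04 m)² = 4.0264e-07 m²
L = m/(density·A) = 0.0206/(19200×4.0264e-07) = 2.665 m
R = ρL/A = (5.43×10^-8)(2.665)/(4.0264e-07) = 0.3594 Ω
R(455 °C) = 0.3594 × (1 + 0.0043×430) = 1.02 Ω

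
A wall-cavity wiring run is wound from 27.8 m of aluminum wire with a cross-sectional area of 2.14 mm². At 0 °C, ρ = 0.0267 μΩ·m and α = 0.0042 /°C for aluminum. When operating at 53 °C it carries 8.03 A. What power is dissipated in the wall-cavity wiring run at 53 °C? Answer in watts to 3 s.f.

ρ = 0.0267 μΩ·m = 2.67×10^-8 Ω·m
A = 2.14 mm² = 2.140e-06 m²
R₍0₎ = ρL/A = (2.67×10^-8)(27.8)/(2.140e-06) = 0.3469 Ω
R₍53₎ = R₍0₎(1 + αΔT) = 0.3469 × (1 + 0.0042×53) = 0.4241 Ω
P = I²R = (8.03)² × 0.4241 = 27.3 W

27.3 W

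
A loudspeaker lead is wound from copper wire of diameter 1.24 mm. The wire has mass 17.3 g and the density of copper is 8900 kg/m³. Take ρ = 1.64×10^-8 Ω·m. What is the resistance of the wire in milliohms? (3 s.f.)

21.9 mΩ

A = π(d/2)² = π(6.2000e-04 m)² = 1.2076e-06 m²
L = m/(density·A) = 0.0173/(8900×1.2076e-06) = 1.61 m
R = ρL/A = (1.64×10^-8)(1.61)/(1.2076e-06) = 21.9 mΩ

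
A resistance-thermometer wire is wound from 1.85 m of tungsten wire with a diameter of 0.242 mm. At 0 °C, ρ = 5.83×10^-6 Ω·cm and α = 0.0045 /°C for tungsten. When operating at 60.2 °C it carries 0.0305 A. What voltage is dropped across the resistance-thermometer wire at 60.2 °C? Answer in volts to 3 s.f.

ρ = 5.83×10^-6 Ω·cm = 5.83×10^-8 Ω·m
A = π(d/2)² = π(1.2100e-04 m)² = 4.600e-08 m²
R₍0₎ = ρL/A = (5.83×10^-8)(1.85)/(4.600e-08) = 2.345 Ω
R₍60.2₎ = R₍0₎(1 + αΔT) = 2.345 × (1 + 0.0045×60.2) = 2.98 Ω
V = IR = 0.0305 × 2.98 = 0.0909 V

0.0909 V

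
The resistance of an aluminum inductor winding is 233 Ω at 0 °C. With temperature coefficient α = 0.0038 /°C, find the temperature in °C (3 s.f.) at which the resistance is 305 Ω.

R = R₀(1 + α(T − T₀)) ⇒ T = T₀ + (R/R₀ − 1)/α
T = 0 + (305/233 − 1)/0.0038 = 0 + (0.309)/0.0038 = 81.3 °C

81.3 °C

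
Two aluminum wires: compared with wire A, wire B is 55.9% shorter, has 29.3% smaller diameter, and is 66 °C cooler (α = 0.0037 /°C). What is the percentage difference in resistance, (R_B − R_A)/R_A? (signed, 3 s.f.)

R ∝ ρL/d² with ρ ∝ (1+αΔT), so R_B/R_A = (1 − 55.9/100) × (1 − 29.3/100)⁻² × (1 − 0.0037×66)
= 0.441 × 2.001 × 0.7558 = 0.6668
(R_B − R_A)/R_A = 0.6668 − 1 = -33.3%

-33.3%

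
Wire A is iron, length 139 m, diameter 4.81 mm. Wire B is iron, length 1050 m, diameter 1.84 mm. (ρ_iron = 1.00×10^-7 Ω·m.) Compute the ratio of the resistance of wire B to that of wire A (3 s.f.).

51.6

R ∝ ρL/d², so R_B/R_A = (L_B/L_A) × (d_A/d_B)²
= (1050/139) × (4.81/1.84)² = 51.6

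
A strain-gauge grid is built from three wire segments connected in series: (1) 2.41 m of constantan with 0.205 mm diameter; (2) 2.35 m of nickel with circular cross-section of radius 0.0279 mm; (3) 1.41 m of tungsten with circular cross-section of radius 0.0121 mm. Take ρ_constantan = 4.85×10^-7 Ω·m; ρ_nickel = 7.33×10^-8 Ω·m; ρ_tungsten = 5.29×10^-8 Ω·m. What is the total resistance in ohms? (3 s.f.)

268 Ω

Seg 1: A = π(d/2)² = π(1.0250e-04 m)² = 3.301e-08 m²
R_1 = (4.85×10^-7)(2.41)/(3.301e-08) = 35.41 Ω
Seg 2: A = πr² = π(2.7900e-05 m)² = 2.445e-09 m²
R_2 = (7.33×10^-8)(2.35)/(2.445e-09) = 70.44 Ω
Seg 3: A = πr² = π(1.2100e-05 m)² = 4.600e-10 m²
R_3 = (5.29×10^-8)(1.41)/(4.600e-10) = 162.2 Ω
R_total = R_1 + R_2 + R_3 = 268 Ω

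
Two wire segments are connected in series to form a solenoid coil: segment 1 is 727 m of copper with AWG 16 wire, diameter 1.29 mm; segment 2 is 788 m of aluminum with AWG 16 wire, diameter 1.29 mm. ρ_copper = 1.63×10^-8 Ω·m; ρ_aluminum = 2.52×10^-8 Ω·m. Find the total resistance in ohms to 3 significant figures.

24.3 Ω

Segment 1: A = π(1.29/2 mm)² = π(6.4500e-04 m)² = 1.307e-06 m²
R₁ = ρL/A = (1.63×10^-8)(727)/(1.307e-06) = 9.067 Ω
R₂ = (2.52×10^-8)(788)/(1.307e-06) = 15.19 Ω
R = R₁ + R₂ = 24.3 Ω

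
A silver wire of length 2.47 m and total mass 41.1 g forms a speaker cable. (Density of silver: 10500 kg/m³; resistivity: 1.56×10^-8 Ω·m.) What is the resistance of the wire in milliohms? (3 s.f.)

24.3 mΩ

A = m/(density·L) = 0.0411/(10500×2.47) = 1.5847e-06 m²
R = ρL/A = (1.56×10^-8)(2.47)/(1.5847e-06) = 24.3 mΩ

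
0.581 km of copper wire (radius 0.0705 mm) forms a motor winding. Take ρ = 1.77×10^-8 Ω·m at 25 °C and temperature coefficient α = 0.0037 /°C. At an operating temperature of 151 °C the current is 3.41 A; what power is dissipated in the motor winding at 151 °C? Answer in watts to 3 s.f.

A = πr² = π(7.0500e-05 m)² = 1.561e-08 m²
R₍25₎ = ρL/A = (1.77×10^-8)(581)/(1.561e-08) = 658.6 Ω
R₍151₎ = R₍25₎(1 + αΔT) = 658.6 × (1 + 0.0037×126) = 965.6 Ω
P = I²R = (3.41)² × 965.6 = 11200 W

11200 W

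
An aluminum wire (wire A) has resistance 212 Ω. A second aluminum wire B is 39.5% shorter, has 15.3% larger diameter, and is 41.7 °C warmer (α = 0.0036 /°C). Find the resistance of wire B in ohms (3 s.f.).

R ∝ ρL/d² with ρ ∝ (1+αΔT), so R_B/R_A = (1 − 39.5/100) × (1 + 15.3/100)⁻² × (1 + 0.0036×41.7)
= 0.605 × 0.7522 × 1.15 = 0.5234
R_B = 0.5234 × 212 = 111 Ω

111 Ω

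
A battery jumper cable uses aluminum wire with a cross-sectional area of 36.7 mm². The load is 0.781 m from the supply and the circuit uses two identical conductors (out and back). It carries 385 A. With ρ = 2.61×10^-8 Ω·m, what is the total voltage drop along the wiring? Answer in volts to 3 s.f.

0.428 V

A = 36.7 mm² = 3.670e-05 m²
Total conductor length (both ways) L = 2 × 0.781 = 1.562 m
R = ρL/A = (2.61×10^-8)(1.562)/(3.670e-05) = 0.001111 Ω
V = IR = 385 × 0.001111 = 0.428 V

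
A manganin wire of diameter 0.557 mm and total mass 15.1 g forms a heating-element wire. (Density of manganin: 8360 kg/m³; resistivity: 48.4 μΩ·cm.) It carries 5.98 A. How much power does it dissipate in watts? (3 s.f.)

ρ = 48.4 μΩ·cm = 4.84×10^-7 Ω·m
A = π(d/2)² = π(2.7850e-04 m)² = 2.4367e-07 m²
L = m/(density·A) = 0.0151/(8360×2.4367e-07) = 7.413 m
R = ρL/A = (4.84×10^-7)(7.413)/(2.4367e-07) = 14.72 Ω
P = I²R = (5.98)² × 14.72 = 527 W

527 W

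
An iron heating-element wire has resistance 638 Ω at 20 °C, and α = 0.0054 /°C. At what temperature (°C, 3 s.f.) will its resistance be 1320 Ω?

218 °C

R = R₀(1 + α(T − T₀)) ⇒ T = T₀ + (R/R₀ − 1)/α
T = 20 + (1320/638 − 1)/0.0054 = 20 + (1.069)/0.0054 = 218 °C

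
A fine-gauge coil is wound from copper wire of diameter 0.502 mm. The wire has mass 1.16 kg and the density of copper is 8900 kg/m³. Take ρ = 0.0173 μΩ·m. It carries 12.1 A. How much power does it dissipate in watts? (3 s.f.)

8430 W

ρ = 0.0173 μΩ·m = 1.73×10^-8 Ω·m
A = π(d/2)² = π(2.5100e-04 m)² = 1.9792e-07 m²
L = m/(density·A) = 1.16/(8900×1.9792e-07) = 658.5 m
R = ρL/A = (1.73×10^-8)(658.5)/(1.9792e-07) = 57.56 Ω
P = I²R = (12.1)² × 57.56 = 8430 W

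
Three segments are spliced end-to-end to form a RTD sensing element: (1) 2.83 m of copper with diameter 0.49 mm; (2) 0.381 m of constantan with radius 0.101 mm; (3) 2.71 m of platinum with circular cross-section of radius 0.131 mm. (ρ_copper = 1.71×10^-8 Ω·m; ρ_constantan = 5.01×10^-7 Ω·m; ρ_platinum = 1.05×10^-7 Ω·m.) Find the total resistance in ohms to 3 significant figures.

11.5 Ω

Seg 1: A = π(d/2)² = π(2.4500e-04 m)² = 1.886e-07 m²
R_1 = (1.71×10^-8)(2.83)/(1.886e-07) = 0.2566 Ω
Seg 2: A = πr² = π(1.0100e-04 m)² = 3.205e-08 m²
R_2 = (5.01×10^-7)(0.381)/(3.205e-08) = 5.956 Ω
Seg 3: A = πr² = π(1.3100e-04 m)² = 5.391e-08 m²
R_3 = (1.05×10^-7)(2.71)/(5.391e-08) = 5.278 Ω
R_total = R_1 + R_2 + R_3 = 11.5 Ω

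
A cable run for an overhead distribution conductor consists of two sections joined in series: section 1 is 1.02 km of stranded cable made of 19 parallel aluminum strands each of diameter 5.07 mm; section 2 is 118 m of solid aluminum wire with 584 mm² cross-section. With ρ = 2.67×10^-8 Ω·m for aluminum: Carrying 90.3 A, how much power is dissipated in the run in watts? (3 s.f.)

623 W

Section 1: A_strand = π(2.5350e-03)² = 2.019e-05 m²; R₁ = ρL/(N·A_s) = (2.67×10^-8)(1020)/(19×2.019e-05) = 0.071 Ω
Section 2: A = 584 mm² = 5.840e-04 m²
R₂ = (2.67×10^-8)(118)/(5.840e-04) = 0.005395 Ω
R = R₁ + R₂ = 0.07639 Ω
P = I²R = (90.3)² × 0.07639 = 623 W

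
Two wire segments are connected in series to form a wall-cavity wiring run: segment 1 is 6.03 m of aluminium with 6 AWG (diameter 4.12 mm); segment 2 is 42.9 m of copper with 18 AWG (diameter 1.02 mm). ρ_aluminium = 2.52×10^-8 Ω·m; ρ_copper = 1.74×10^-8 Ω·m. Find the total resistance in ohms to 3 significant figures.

Segment 1: A = π(4.12/2 mm)² = π(2.0600e-03 m)² = 1.333e-05 m²
R₁ = ρL/A = (2.52×10^-8)(6.03)/(1.333e-05) = 0.0114 Ω
Segment 2: A = π(1.02/2 mm)² = π(5.1000e-04 m)² = 8.171e-07 m²
R₂ = (1.74×10^-8)(42.9)/(8.171e-07) = 0.9135 Ω
R = R₁ + R₂ = 0.925 Ω

0.925 Ω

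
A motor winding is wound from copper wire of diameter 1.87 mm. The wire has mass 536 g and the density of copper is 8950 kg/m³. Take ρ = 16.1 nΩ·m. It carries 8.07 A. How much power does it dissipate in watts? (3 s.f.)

ρ = 16.1 nΩ·m = 1.61×10^-8 Ω·m
A = π(d/2)² = π(9.3500e-04 m)² = 2.7465e-06 m²
L = m/(density·A) = 0.536/(8950×2.7465e-06) = 21.81 m
R = ρL/A = (1.61×10^-8)(21.81)/(2.7465e-06) = 0.1278 Ω
P = I²R = (8.07)² × 0.1278 = 8.32 W

8.32 W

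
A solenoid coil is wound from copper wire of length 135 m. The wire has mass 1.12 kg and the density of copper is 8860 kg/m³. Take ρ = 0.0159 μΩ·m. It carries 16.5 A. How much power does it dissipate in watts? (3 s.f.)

ρ = 0.0159 μΩ·m = 1.59×10^-8 Ω·m
A = m/(density·L) = 1.12/(8860×135) = 9.3638e-07 m²
R = ρL/A = (1.59×10^-8)(135)/(9.3638e-07) = 2.292 Ω
P = I²R = (16.5)² × 2.292 = 624 W

624 W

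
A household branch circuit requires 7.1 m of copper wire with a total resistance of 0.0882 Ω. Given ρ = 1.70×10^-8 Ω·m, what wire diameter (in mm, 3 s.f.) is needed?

1.32 mm

A = ρL/R = (1.70×10^-8)(7.1)/(0.0882) = 1.368e-06 m²
d = 2√(A/π) = 1.320e-03 m = 1.32 mm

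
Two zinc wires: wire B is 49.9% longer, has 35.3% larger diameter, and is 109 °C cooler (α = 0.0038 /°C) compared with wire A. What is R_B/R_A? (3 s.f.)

0.480

R ∝ ρL/d² with ρ ∝ (1+αΔT), so R_B/R_A = (1 + 49.9/100) × (1 + 35.3/100)⁻² × (1 − 0.0038×109)
= 1.499 × 0.5463 × 0.5858 = 0.480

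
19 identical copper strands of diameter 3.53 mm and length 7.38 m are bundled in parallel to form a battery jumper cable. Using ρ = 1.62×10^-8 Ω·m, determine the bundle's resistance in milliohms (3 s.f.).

0.643 mΩ

A_strand = π(1.7650e-03 m)² = 9.787e-06 m²
R_strand = ρL/A = (1.62×10^-8)(7.38)/(9.787e-06) = 0.01222 Ω
R_total = R_strand/N = 0.01222/19 = 0.643 mΩ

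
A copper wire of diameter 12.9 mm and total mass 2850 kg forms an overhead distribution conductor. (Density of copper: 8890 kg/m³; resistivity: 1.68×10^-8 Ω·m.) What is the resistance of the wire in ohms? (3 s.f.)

A = π(d/2)² = π(6.4500e-03 m)² = 1.3070e-04 m²
L = m/(density·A) = 2850/(8890×1.3070e-04) = 2453 m
R = ρL/A = (1.68×10^-8)(2453)/(1.3070e-04) = 0.315 Ω

0.315 Ω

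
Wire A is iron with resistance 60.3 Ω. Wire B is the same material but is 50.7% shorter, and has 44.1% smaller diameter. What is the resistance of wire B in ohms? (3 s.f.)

95.1 Ω

R ∝ L/d², so R_B/R_A = (1 − 50.7/100) × (1 − 44.1/100)⁻²
= 0.493 × 3.2 = 1.578
R_B = 1.578 × 60.3 = 95.1 Ω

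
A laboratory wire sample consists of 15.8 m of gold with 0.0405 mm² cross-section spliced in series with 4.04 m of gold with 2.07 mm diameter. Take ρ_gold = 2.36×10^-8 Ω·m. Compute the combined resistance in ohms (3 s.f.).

Segment 1: A = 0.0405 mm² = 4.050e-08 m²
R₁ = ρL/A = (2.36×10^-8)(15.8)/(4.050e-08) = 9.207 Ω
Segment 2: A = π(d/2)² = π(1.0350e-03 m)² = 3.365e-06 m²
R₂ = (2.36×10^-8)(4.04)/(3.365e-06) = 0.02833 Ω
R = R₁ + R₂ = 9.24 Ω

9.24 Ω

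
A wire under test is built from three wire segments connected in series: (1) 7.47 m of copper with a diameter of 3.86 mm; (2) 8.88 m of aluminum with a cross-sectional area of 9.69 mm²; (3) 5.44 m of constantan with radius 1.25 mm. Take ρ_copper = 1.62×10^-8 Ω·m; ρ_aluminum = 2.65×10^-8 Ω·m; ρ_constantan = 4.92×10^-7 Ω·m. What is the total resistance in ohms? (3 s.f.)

0.580 Ω

Seg 1: A = π(d/2)² = π(1.9300e-03 m)² = 1.170e-05 m²
R_1 = (1.62×10^-8)(7.47)/(1.170e-05) = 0.01034 Ω
Seg 2: A = 9.69 mm² = 9.690e-06 m²
R_2 = (2.65×10^-8)(8.88)/(9.690e-06) = 0.02428 Ω
Seg 3: A = πr² = π(1.2500e-03 m)² = 4.909e-06 m²
R_3 = (4.92×10^-7)(5.44)/(4.909e-06) = 0.5452 Ω
R_total = R_1 + R_2 + R_3 = 0.580 Ω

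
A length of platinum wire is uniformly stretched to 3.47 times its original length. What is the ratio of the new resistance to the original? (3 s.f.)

12.0

Volume constant ⇒ A' = A/k with k = 3.47. R' = ρ(kL)/(A/k) = k²R.
Factor = 12.0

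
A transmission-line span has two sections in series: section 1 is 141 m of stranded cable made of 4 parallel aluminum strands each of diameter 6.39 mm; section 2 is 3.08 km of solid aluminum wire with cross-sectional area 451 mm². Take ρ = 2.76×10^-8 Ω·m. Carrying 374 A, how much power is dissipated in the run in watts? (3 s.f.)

30600 W

Section 1: A_strand = π(3.1950e-03)² = 3.207e-05 m²; R₁ = ρL/(N·A_s) = (2.76×10^-8)(141)/(4×3.207e-05) = 0.03034 Ω
Section 2: A = 451 mm² = 4.510e-04 m²
R₂ = (2.76×10^-8)(3080)/(4.510e-04) = 0.1885 Ω
R = R₁ + R₂ = 0.2188 Ω
P = I²R = (374)² × 0.2188 = 30600 W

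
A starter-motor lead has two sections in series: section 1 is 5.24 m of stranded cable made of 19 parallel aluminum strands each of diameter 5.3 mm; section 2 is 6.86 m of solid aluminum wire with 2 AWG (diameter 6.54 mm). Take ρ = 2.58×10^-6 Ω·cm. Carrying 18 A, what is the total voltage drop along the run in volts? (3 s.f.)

0.101 V

ρ = 2.58×10^-6 Ω·cm = 2.58×10^-8 Ω·m
Section 1: A_strand = π(2.6500e-03)² = 2.206e-05 m²; R₁ = ρL/(N·A_s) = (2.58×10^-8)(5.24)/(19×2.206e-05) = 3.225×10^-4 Ω
Section 2: A = π(6.54/2 mm)² = π(3.2700e-03 m)² = 3.359e-05 m²
R₂ = (2.58×10^-8)(6.86)/(3.359e-05) = 0.005269 Ω
R = R₁ + R₂ = 0.005591 Ω
V = IR = 18 × 0.005591 = 0.101 V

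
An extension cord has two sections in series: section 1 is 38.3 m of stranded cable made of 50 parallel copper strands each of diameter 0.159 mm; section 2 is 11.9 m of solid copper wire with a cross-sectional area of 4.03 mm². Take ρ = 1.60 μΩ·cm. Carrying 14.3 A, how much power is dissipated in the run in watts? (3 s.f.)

ρ = 1.60 μΩ·cm = 1.60×10^-8 Ω·m
Section 1: A_strand = π(7.9500e-05)² = 1.986e-08 m²; R₁ = ρL/(N·A_s) = (1.60×10^-8)(38.3)/(50×1.986e-08) = 0.6173 Ω
Section 2: A = 4.03 mm² = 4.030e-06 m²
R₂ = (1.60×10^-8)(11.9)/(4.030e-06) = 0.04725 Ω
R = R₁ + R₂ = 0.6645 Ω
P = I²R = (14.3)² × 0.6645 = 136 W

136 W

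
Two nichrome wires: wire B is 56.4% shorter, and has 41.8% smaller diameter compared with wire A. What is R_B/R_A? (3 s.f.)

R ∝ L/d², so R_B/R_A = (1 − 56.4/100) × (1 − 41.8/100)⁻²
= 0.436 × 2.952 = 1.29

1.29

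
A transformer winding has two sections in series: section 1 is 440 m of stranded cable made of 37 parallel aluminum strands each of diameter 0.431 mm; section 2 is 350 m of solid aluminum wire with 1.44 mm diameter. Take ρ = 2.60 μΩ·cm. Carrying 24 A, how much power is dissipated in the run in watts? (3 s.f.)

ρ = 2.60 μΩ·cm = 2.60×10^-8 Ω·m
Section 1: A_strand = π(2.1550e-04)² = 1.459e-07 m²; R₁ = ρL/(N·A_s) = (2.60×10^-8)(440)/(37×1.459e-07) = 2.119 Ω
Section 2: A = π(d/2)² = π(7.2000e-04 m)² = 1.629e-06 m²
R₂ = (2.60×10^-8)(350)/(1.629e-06) = 5.588 Ω
R = R₁ + R₂ = 7.707 Ω
P = I²R = (24)² × 7.707 = 4440 W

4440 W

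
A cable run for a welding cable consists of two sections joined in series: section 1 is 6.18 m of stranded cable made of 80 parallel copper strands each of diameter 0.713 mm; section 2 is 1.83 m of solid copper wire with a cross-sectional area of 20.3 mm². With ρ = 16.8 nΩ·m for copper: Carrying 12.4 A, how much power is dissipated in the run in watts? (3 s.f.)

0.733 W

ρ = 16.8 nΩ·m = 1.68×10^-8 Ω·m
Section 1: A_strand = π(3.5650e-04)² = 3.993e-07 m²; R₁ = ρL/(N·A_s) = (1.68×10^-8)(6.18)/(80×3.993e-07) = 0.00325 Ω
Section 2: A = 20.3 mm² = 2.030e-05 m²
R₂ = (1.68×10^-8)(1.83)/(2.030e-05) = 0.001514 Ω
R = R₁ + R₂ = 0.004765 Ω
P = I²R = (12.4)² × 0.004765 = 0.733 W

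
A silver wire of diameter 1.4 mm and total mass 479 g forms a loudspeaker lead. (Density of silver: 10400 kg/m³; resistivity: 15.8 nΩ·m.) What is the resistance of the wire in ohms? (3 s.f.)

0.307 Ω

ρ = 15.8 nΩ·m = 1.58×10^-8 Ω·m
A = π(d/2)² = π(7.0000e-04 m)² = 1.5394e-06 m²
L = m/(density·A) = 0.479/(10400×1.5394e-06) = 29.92 m
R = ρL/A = (1.58×10^-8)(29.92)/(1.5394e-06) = 0.307 Ω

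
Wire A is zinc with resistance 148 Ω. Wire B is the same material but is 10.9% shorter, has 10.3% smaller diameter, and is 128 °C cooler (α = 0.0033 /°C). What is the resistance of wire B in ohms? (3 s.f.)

94.7 Ω

R ∝ ρL/d² with ρ ∝ (1+αΔT), so R_B/R_A = (1 − 10.9/100) × (1 − 10.3/100)⁻² × (1 − 0.0033×128)
= 0.891 × 1.243 × 0.5776 = 0.6396
R_B = 0.6396 × 148 = 94.7 Ω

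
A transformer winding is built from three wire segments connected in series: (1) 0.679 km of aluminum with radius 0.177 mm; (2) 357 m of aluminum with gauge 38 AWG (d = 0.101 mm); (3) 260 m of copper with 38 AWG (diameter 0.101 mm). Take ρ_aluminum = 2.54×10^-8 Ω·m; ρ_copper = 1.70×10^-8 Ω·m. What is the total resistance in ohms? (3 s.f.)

1860 Ω

Seg 1: A = πr² = π(1.7700e-04 m)² = 9.842e-08 m²
R_1 = (2.54×10^-8)(679)/(9.842e-08) = 175.2 Ω
Seg 2: A = π(0.101/2 mm)² = π(5.0500e-05 m)² = 8.012e-09 m²
R_2 = (2.54×10^-8)(357)/(8.012e-09) = 1132 Ω
Seg 3: A = π(0.101/2 mm)² = π(5.0500e-05 m)² = 8.012e-09 m²
R_3 = (1.70×10^-8)(260)/(8.012e-09) = 551.7 Ω
R_total = R_1 + R_2 + R_3 = 1860 Ω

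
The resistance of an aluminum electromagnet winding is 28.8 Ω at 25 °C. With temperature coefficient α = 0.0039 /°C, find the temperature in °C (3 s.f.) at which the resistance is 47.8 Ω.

194 °C

R = R₀(1 + α(T − T₀)) ⇒ T = T₀ + (R/R₀ − 1)/α
T = 25 + (47.8/28.8 − 1)/0.0039 = 25 + (0.6597)/0.0039 = 194 °C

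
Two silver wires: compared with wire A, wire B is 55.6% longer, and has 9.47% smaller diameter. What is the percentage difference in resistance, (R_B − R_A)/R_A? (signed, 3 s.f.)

R ∝ L/d², so R_B/R_A = (1 + 55.6/100) × (1 − 9.47/100)⁻²
= 1.556 × 1.22 = 1.899
(R_B − R_A)/R_A = 1.899 − 1 = 89.9%

89.9%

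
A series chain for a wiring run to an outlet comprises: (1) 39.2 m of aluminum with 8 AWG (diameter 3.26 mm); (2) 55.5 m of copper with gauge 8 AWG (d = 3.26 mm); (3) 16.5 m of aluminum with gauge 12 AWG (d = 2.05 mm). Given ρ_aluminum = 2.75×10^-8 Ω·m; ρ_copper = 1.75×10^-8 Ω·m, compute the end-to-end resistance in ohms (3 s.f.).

0.383 Ω

Seg 1: A = π(3.26/2 mm)² = π(1.6300e-03 m)² = 8.347e-06 m²
R_1 = (2.75×10^-8)(39.2)/(8.347e-06) = 0.1291 Ω
Seg 2: A = π(3.26/2 mm)² = π(1.6300e-03 m)² = 8.347e-06 m²
R_2 = (1.75×10^-8)(55.5)/(8.347e-06) = 0.1164 Ω
Seg 3: A = π(2.05/2 mm)² = π(1.0250e-03 m)² = 3.301e-06 m²
R_3 = (2.75×10^-8)(16.5)/(3.301e-06) = 0.1375 Ω
R_total = R_1 + R_2 + R_3 = 0.383 Ω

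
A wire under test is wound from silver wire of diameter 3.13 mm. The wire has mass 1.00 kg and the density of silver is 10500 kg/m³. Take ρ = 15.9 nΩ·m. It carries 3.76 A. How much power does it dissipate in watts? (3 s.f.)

ρ = 15.9 nΩ·m = 1.59×10^-8 Ω·m
A = π(d/2)² = π(1.5650e-03 m)² = 7.6945e-06 m²
L = m/(density·A) = 1/(10500×7.6945e-06) = 12.38 m
R = ρL/A = (1.59×10^-8)(12.38)/(7.6945e-06) = 0.02558 Ω
P = I²R = (3.76)² × 0.02558 = 0.362 W

0.362 W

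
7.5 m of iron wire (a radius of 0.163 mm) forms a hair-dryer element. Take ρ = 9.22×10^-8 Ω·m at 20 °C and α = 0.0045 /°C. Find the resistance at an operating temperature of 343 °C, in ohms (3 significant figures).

20.3 Ω

A = πr² = π(1.6300e-04 m)² = 8.347e-08 m²
R₍20°C₎ = ρL/A = (9.22×10^-8)(7.5)/(8.347e-08) = 8.285 Ω
R = R₀(1 + αΔT) = 8.285(1 + 0.0045×323) = 20.3 Ω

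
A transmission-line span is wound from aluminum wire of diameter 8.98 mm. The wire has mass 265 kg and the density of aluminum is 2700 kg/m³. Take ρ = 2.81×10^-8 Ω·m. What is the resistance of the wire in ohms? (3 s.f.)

0.688 Ω

A = π(d/2)² = π(4.4900e-03 m)² = 6.3335e-05 m²
L = m/(density·A) = 265/(2700×6.3335e-05) = 1550 m
R = ρL/A = (2.81×10^-8)(1550)/(6.3335e-05) = 0.688 Ω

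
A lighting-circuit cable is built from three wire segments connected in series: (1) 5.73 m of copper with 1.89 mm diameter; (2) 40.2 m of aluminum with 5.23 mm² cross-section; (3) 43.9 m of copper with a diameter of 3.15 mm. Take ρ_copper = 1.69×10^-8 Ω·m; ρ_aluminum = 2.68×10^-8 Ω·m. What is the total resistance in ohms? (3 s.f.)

0.336 Ω

Seg 1: A = π(d/2)² = π(9.4500e-04 m)² = 2.806e-06 m²
R_1 = (1.69×10^-8)(5.73)/(2.806e-06) = 0.03452 Ω
Seg 2: A = 5.23 mm² = 5.230e-06 m²
R_2 = (2.68×10^-8)(40.2)/(5.230e-06) = 0.206 Ω
Seg 3: A = π(d/2)² = π(1.5750e-03 m)² = 7.793e-06 m²
R_3 = (1.69×10^-8)(43.9)/(7.793e-06) = 0.0952 Ω
R_total = R_1 + R_2 + R_3 = 0.336 Ω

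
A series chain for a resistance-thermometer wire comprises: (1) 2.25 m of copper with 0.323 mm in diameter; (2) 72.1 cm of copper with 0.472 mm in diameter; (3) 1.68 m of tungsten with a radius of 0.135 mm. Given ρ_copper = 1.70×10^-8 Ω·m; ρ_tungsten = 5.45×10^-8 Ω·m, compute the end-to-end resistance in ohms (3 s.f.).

Seg 1: A = π(d/2)² = π(1.6150e-04 m)² = 8.194e-08 m²
R_1 = (1.70×10^-8)(2.25)/(8.194e-08) = 0.4668 Ω
Seg 2: A = π(d/2)² = π(2.3600e-04 m)² = 1.750e-07 m²
R_2 = (1.70×10^-8)(0.721)/(1.750e-07) = 0.07005 Ω
Seg 3: A = πr² = π(1.3500e-04 m)² = 5.726e-08 m²
R_3 = (5.45×10^-8)(1.68)/(5.726e-08) = 1.599 Ω
R_total = R_1 + R_2 + R_3 = 2.14 Ω

2.14 Ω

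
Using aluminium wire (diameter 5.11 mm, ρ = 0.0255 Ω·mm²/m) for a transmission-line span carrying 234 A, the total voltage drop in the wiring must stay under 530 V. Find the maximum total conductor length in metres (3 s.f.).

ρ = 0.0255 Ω·mm²/m = 2.55×10^-8 Ω·m
A = π(d/2)² = π(2.5550e-03 m)² = 2.051e-05 m²
L_max = V_max·A/(1·ρI) = (530)(2.051e-05)/(2.55×10^-8×234) = 1820 m

1820 m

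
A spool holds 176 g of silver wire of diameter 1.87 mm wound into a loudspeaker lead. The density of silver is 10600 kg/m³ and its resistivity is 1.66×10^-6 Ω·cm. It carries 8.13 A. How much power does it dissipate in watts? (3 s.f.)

2.42 W

ρ = 1.66×10^-6 Ω·cm = 1.66×10^-8 Ω·m
A = π(d/2)² = π(9.3500e-04 m)² = 2.7465e-06 m²
L = m/(density·A) = 0.176/(10600×2.7465e-06) = 6.046 m
R = ρL/A = (1.66×10^-8)(6.046)/(2.7465e-06) = 0.03654 Ω
P = I²R = (8.13)² × 0.03654 = 2.42 W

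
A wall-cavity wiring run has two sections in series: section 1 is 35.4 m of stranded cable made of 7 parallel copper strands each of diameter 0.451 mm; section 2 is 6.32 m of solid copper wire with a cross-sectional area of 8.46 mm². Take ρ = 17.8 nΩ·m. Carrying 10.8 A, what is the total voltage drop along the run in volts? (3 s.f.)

ρ = 17.8 nΩ·m = 1.78×10^-8 Ω·m
Section 1: A_strand = π(2.2550e-04)² = 1.598e-07 m²; R₁ = ρL/(N·A_s) = (1.78×10^-8)(35.4)/(7×1.598e-07) = 0.5635 Ω
Section 2: A = 8.46 mm² = 8.460e-06 m²
R₂ = (1.78×10^-8)(6.32)/(8.460e-06) = 0.0133 Ω
R = R₁ + R₂ = 0.5768 Ω
V = IR = 10.8 × 0.5768 = 6.23 V

6.23 V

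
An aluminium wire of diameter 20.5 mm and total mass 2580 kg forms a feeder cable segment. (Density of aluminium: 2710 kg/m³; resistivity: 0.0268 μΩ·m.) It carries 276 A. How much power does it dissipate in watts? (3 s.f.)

17800 W

ρ = 0.0268 μΩ·m = 2.68×10^-8 Ω·m
A = π(d/2)² = π(1.0250e-02 m)² = 3.3006e-04 m²
L = m/(density·A) = 2580/(2710×3.3006e-04) = 2884 m
R = ρL/A = (2.68×10^-8)(2884)/(3.3006e-04) = 0.2342 Ω
P = I²R = (276)² × 0.2342 = 17800 W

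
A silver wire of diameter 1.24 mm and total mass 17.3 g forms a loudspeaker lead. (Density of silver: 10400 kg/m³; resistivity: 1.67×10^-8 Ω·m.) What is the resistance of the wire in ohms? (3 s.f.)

0.0190 Ω

A = π(d/2)² = π(6.2000e-04 m)² = 1.2076e-06 m²
L = m/(density·A) = 0.0173/(10400×1.2076e-06) = 1.377 m
R = ρL/A = (1.67×10^-8)(1.377)/(1.2076e-06) = 0.0190 Ω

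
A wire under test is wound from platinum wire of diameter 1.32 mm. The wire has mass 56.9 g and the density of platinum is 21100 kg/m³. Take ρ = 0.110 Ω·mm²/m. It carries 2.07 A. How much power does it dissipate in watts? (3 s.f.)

ρ = 0.110 Ω·mm²/m = 1.10×10^-7 Ω·m
A = π(d/2)² = π(6.6000e-04 m)² = 1.3685e-06 m²
L = m/(density·A) = 0.0569/(21100×1.3685e-06) = 1.971 m
R = ρL/A = (1.10×10^-7)(1.971)/(1.3685e-06) = 0.1584 Ω
P = I²R = (2.07)² × 0.1584 = 0.679 W

0.679 W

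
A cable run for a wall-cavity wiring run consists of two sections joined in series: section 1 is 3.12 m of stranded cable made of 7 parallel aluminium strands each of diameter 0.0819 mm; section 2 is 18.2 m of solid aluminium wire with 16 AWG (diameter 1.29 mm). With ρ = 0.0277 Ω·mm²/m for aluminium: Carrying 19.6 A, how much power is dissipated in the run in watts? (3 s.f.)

1050 W

ρ = 0.0277 Ω·mm²/m = 2.77×10^-8 Ω·m
Section 1: A_strand = π(4.0950e-05)² = 5.268e-09 m²; R₁ = ρL/(N·A_s) = (2.77×10^-8)(3.12)/(7×5.268e-09) = 2.344 Ω
Section 2: A = π(1.29/2 mm)² = π(6.4500e-04 m)² = 1.307e-06 m²
R₂ = (2.77×10^-8)(18.2)/(1.307e-06) = 0.3857 Ω
R = R₁ + R₂ = 2.729 Ω
P = I²R = (19.6)² × 2.729 = 1050 W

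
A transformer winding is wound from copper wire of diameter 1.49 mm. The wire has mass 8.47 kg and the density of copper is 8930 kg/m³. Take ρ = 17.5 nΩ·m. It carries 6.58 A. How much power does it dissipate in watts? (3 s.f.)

236 W

ρ = 17.5 nΩ·m = 1.75×10^-8 Ω·m
A = π(d/2)² = π(7.4500e-04 m)² = 1.7437e-06 m²
L = m/(density·A) = 8.47/(8930×1.7437e-06) = 544 m
R = ρL/A = (1.75×10^-8)(544)/(1.7437e-06) = 5.459 Ω
P = I²R = (6.58)² × 5.459 = 236 W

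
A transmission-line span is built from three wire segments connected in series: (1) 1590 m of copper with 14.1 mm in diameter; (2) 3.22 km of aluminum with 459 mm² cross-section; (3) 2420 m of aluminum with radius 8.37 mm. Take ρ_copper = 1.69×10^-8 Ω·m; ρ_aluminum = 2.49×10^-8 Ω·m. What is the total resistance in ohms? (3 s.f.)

Seg 1: A = π(d/2)² = π(7.0500e-03 m)² = 1.561e-04 m²
R_1 = (1.69×10^-8)(1590)/(1.561e-04) = 0.1721 Ω
Seg 2: A = 459 mm² = 4.590e-04 m²
R_2 = (2.49×10^-8)(3220)/(4.590e-04) = 0.1747 Ω
Seg 3: A = πr² = π(8.3700e-03 m)² = 2.201e-04 m²
R_3 = (2.49×10^-8)(2420)/(2.201e-04) = 0.2738 Ω
R_total = R_1 + R_2 + R_3 = 0.621 Ω

0.621 Ω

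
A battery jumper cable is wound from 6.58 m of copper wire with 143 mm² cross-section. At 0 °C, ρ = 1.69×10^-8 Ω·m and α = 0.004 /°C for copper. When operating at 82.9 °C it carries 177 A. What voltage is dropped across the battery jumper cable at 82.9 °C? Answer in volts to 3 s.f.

A = 143 mm² = 1.430e-04 m²
R₍0₎ = ρL/A = (1.69×10^-8)(6.58)/(1.430e-04) = 7.776×10^-4 Ω
R₍82.9₎ = R₍0₎(1 + αΔT) = 7.776×10^-4 × (1 + 0.004×82.9) = 0.001036 Ω
V = IR = 177 × 0.001036 = 0.183 V

0.183 V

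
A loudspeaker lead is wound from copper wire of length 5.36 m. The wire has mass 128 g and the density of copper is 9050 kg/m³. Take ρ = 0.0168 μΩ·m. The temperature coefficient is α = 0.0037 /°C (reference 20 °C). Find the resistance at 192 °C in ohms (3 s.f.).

ρ = 0.0168 μΩ·m = 1.68×10^-8 Ω·m
A = m/(density·L) = 0.128/(9050×5.36) = 2.6387e-06 m²
R = ρL/A = (1.68×10^-8)(5.36)/(2.6387e-06) = 0.03413 Ω
R(192 °C) = 0.03413 × (1 + 0.0037×172) = 0.0558 Ω

0.0558 Ω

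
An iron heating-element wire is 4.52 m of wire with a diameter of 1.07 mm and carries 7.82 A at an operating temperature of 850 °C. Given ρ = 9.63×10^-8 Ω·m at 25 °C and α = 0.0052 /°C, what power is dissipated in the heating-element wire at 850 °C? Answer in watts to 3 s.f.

157 W

A = π(d/2)² = π(5.3500e-04 m)² = 8.992e-07 m²
R₍25₎ = ρL/A = (9.63×10^-8)(4.52)/(8.992e-07) = 0.4841 Ω
R₍850₎ = R₍25₎(1 + αΔT) = 0.4841 × (1 + 0.0052×825) = 2.561 Ω
P = I²R = (7.82)² × 2.561 = 157 W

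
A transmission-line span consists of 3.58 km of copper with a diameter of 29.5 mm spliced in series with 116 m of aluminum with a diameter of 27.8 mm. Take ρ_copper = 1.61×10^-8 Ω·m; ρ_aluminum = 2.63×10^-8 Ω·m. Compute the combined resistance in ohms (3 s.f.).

0.0894 Ω

Segment 1: A = π(d/2)² = π(1.4750e-02 m)² = 6.835e-04 m²
R₁ = ρL/A = (1.61×10^-8)(3580)/(6.835e-04) = 0.08433 Ω
Segment 2: A = π(d/2)² = π(1.3900e-02 m)² = 6.070e-04 m²
R₂ = (2.63×10^-8)(116)/(6.070e-04) = 0.005026 Ω
R = R₁ + R₂ = 0.0894 Ω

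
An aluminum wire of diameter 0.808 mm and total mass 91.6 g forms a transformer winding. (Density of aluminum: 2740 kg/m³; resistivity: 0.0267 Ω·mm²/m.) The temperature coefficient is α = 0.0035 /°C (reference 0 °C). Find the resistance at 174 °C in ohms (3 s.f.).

5.46 Ω

ρ = 0.0267 Ω·mm²/m = 2.67×10^-8 Ω·m
A = π(d/2)² = π(4.0400e-04 m)² = 5.1276e-07 m²
L = m/(density·A) = 0.0916/(2740×5.1276e-07) = 65.2 m
R = ρL/A = (2.67×10^-8)(65.2)/(5.1276e-07) = 3.395 Ω
R(174 °C) = 3.395 × (1 + 0.0035×174) = 5.46 Ω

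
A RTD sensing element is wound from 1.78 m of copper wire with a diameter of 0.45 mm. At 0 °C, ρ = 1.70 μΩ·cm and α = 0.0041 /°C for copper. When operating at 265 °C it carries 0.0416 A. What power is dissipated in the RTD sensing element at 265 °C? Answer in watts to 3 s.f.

6.87×10^-4 W

ρ = 1.70 μΩ·cm = 1.70×10^-8 Ω·m
A = π(d/2)² = π(2.2500e-04 m)² = 1.590e-07 m²
R₍0₎ = ρL/A = (1.70×10^-8)(1.78)/(1.590e-07) = 0.1903 Ω
R₍265₎ = R₍0₎(1 + αΔT) = 0.1903 × (1 + 0.0041×265) = 0.397 Ω
P = I²R = (0.0416)² × 0.397 = 6.87×10^-4 W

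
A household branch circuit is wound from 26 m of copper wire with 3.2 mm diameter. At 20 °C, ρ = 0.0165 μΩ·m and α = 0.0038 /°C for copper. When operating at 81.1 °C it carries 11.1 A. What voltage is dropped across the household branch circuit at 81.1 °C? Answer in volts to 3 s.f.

0.730 V

ρ = 0.0165 μΩ·m = 1.65×10^-8 Ω·m
A = π(d/2)² = π(1.6000e-03 m)² = 8.042e-06 m²
R₍20₎ = ρL/A = (1.65×10^-8)(26)/(8.042e-06) = 0.05334 Ω
R₍81.1₎ = R₍20₎(1 + αΔT) = 0.05334 × (1 + 0.0038×61.1) = 0.06573 Ω
V = IR = 11.1 × 0.06573 = 0.730 V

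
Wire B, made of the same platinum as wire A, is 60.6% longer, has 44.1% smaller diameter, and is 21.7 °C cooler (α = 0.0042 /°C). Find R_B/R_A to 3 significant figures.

R ∝ ρL/d² with ρ ∝ (1+αΔT), so R_B/R_A = (1 + 60.6/100) × (1 − 44.1/100)⁻² × (1 − 0.0042×21.7)
= 1.606 × 3.2 × 0.9089 = 4.67

4.67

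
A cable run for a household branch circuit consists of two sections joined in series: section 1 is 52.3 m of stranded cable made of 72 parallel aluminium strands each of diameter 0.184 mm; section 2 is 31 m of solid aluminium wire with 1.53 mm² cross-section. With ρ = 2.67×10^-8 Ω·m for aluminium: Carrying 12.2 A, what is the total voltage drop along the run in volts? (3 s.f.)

15.5 V

Section 1: A_strand = π(9.2000e-05)² = 2.659e-08 m²; R₁ = ρL/(N·A_s) = (2.67×10^-8)(52.3)/(72×2.659e-08) = 0.7294 Ω
Section 2: A = 1.53 mm² = 1.530e-06 m²
R₂ = (2.67×10^-8)(31)/(1.530e-06) = 0.541 Ω
R = R₁ + R₂ = 1.27 Ω
V = IR = 12.2 × 1.27 = 15.5 V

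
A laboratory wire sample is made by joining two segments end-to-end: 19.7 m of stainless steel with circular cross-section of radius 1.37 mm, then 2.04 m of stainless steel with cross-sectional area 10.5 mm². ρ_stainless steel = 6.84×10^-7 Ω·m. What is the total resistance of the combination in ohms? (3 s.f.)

Segment 1: A = πr² = π(1.3700e-03 m)² = 5.896e-06 m²
R₁ = ρL/A = (6.84×10^-7)(19.7)/(5.896e-06) = 2.285 Ω
Segment 2: A = 10.5 mm² = 1.050e-05 m²
R₂ = (6.84×10^-7)(2.04)/(1.050e-05) = 0.1329 Ω
R = R₁ + R₂ = 2.42 Ω

2.42 Ω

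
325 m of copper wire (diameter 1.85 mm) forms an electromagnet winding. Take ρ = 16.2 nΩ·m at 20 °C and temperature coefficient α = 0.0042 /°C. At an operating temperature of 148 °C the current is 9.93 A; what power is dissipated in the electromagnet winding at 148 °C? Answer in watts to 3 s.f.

297 W

ρ = 16.2 nΩ·m = 1.62×10^-8 Ω·m
A = π(d/2)² = π(9.2500e-04 m)² = 2.688e-06 m²
R₍20₎ = ρL/A = (1.62×10^-8)(325)/(2.688e-06) = 1.959 Ω
R₍148₎ = R₍20₎(1 + αΔT) = 1.959 × (1 + 0.0042×128) = 3.012 Ω
P = I²R = (9.93)² × 3.012 = 297 W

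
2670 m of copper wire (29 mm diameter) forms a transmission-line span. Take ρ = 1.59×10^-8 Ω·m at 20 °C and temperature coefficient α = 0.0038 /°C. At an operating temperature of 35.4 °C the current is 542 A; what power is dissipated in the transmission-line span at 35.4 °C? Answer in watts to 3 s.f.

A = π(d/2)² = π(1.4500e-02 m)² = 6.605e-04 m²
R₍20₎ = ρL/A = (1.59×10^-8)(2670)/(6.605e-04) = 0.06427 Ω
R₍35.4₎ = R₍20₎(1 + αΔT) = 0.06427 × (1 + 0.0038×15.4) = 0.06803 Ω
P = I²R = (542)² × 0.06803 = 20000 W

20000 W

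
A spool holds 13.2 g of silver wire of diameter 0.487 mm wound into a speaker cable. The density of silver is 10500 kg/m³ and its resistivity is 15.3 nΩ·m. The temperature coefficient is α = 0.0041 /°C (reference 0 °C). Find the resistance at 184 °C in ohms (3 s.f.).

ρ = 15.3 nΩ·m = 1.53×10^-8 Ω·m
A = π(d/2)² = π(2.4350e-04 m)² = 1.8627e-07 m²
L = m/(density·A) = 0.0132/(10500×1.8627e-07) = 6.749 m
R = ρL/A = (1.53×10^-8)(6.749)/(1.8627e-07) = 0.5543 Ω
R(184 °C) = 0.5543 × (1 + 0.0041×184) = 0.973 Ω

0.973 Ω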